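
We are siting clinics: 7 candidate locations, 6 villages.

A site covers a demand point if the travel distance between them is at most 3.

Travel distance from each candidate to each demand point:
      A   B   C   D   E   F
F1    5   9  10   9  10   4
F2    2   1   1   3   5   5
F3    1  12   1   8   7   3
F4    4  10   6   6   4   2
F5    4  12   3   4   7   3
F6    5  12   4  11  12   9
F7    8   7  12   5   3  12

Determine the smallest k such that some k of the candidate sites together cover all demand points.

Coverage sets (demand points within 3 of each site):
  F1: {}
  F2: {A, B, C, D}
  F3: {A, C, F}
  F4: {F}
  F5: {C, F}
  F6: {}
  F7: {E}
No 2 sites suffice: every size-2 union leaves at least one demand point uncovered.
But {F2, F3, F7} covers everything, so the minimum is 3.

3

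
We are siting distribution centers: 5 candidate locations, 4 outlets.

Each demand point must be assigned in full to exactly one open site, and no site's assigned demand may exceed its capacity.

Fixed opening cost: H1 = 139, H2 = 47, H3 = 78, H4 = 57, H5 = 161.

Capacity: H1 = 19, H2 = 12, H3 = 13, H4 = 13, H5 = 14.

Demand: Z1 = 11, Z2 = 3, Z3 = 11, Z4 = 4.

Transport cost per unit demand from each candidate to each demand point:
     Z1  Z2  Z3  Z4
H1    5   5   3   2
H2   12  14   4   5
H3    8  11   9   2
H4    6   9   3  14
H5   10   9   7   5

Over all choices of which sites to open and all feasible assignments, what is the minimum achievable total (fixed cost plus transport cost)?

Open {H1, H4}; cheapest assignment that respects the capacities:
  H1 (cap 19, load 18): Z1, Z2, Z4 — cost 11×5 + 3×5 + 4×2 = 78
  H4 (cap 13, load 11): Z3 — cost 11×3 = 33
  Shipping 111, fixed 196 → total 307.
  Any other capacity-feasible assignment to {H1, H4} ships for at least 111.
Compare {H1, H2}: its best feasible assignment gives total 308.
Compare {H2, H3, H4}: its best feasible assignment gives total 333.
Every other set of open sites that can feasibly serve all demand totals ≥ 308 even under its best assignment. Minimum: 307.

307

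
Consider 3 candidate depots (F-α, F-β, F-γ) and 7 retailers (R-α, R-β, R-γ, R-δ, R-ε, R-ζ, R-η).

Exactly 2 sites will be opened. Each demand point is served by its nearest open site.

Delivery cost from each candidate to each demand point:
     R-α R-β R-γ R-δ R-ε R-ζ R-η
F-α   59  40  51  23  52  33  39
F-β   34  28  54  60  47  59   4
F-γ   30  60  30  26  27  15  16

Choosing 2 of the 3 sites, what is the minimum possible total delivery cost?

160

Open {F-β, F-γ}.
  R-α→F-γ 30, R-β→F-β 28, R-γ→F-γ 30, R-δ→F-γ 26, R-ε→F-γ 27, R-ζ→F-γ 15, R-η→F-β 4  ⇒ total 160.
Compare {F-α, F-γ}: total 181.
Compare {F-α, F-β}: total 220.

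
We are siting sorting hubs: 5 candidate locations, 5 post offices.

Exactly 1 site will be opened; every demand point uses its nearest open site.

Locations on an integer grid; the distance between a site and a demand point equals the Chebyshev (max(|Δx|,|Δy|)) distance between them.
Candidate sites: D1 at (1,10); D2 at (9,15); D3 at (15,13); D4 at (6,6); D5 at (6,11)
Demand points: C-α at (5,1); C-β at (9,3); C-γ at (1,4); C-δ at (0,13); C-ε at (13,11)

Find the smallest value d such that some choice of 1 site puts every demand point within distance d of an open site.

Open {D4}.
  Farthest demand point is C-δ at distance 7 (to D4); all others are ≤ 7.
With {D5} the worst case is 10.
With {D1} the worst case is 12.
No size-1 selection achieves below 7.

7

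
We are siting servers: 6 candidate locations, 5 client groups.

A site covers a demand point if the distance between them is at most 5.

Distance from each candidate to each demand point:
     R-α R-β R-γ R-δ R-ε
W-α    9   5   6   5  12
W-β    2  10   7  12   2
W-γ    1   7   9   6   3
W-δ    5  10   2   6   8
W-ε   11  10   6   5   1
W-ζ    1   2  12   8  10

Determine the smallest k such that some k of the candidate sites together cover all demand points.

Coverage sets (demand points within 5 of each site):
  W-α: {R-β, R-δ}
  W-β: {R-α, R-ε}
  W-γ: {R-α, R-ε}
  W-δ: {R-α, R-γ}
  W-ε: {R-δ, R-ε}
  W-ζ: {R-α, R-β}
No 2 sites suffice: every size-2 union leaves at least one demand point uncovered.
But {W-α, W-β, W-δ} covers everything, so the minimum is 3.

3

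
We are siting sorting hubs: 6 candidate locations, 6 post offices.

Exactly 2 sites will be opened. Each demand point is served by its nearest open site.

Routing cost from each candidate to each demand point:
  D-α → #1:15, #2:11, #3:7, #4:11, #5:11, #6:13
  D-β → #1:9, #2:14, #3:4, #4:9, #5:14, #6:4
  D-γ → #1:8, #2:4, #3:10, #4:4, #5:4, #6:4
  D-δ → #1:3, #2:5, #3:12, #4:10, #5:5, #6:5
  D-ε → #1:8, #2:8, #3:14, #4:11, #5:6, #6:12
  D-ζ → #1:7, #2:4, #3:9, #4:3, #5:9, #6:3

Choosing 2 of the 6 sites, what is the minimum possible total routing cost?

Open {D-δ, D-ζ}.
  #1→D-δ 3, #2→D-ζ 4, #3→D-ζ 9, #4→D-ζ 3, #5→D-δ 5, #6→D-ζ 3  ⇒ total 27.
Compare {D-β, D-γ}: total 28.
Compare {D-γ, D-δ}: total 29.
No size-2 selection does better; minimum is 27.

27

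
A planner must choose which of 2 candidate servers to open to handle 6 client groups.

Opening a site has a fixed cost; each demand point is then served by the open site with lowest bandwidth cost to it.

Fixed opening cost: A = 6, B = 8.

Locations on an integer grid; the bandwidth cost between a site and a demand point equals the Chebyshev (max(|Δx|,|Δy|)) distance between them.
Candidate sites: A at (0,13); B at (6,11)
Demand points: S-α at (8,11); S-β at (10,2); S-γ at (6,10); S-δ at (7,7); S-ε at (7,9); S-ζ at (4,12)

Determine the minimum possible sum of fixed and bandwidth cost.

Open {B}: assign each demand point to its cheapest open site.
  S-α→B 2, S-β→B 9, S-γ→B 1, S-δ→B 4, S-ε→B 2, S-ζ→B 2
  bandwidth cost 20, fixed 8 → total 28.
Compare {A, B}: bandwidth cost 20 + fixed 14 = 34.
Compare {A}: bandwidth cost 43 + fixed 6 = 49.

28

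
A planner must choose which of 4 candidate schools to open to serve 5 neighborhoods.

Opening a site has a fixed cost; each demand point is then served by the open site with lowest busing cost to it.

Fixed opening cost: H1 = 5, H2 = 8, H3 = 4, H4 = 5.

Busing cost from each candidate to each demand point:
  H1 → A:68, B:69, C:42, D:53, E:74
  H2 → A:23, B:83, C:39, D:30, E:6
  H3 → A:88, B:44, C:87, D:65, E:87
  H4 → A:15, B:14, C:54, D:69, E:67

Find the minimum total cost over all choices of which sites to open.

Open {H2, H4}: assign each demand point to its cheapest open site.
  A→H4 15, B→H4 14, C→H2 39, D→H2 30, E→H2 6
  busing cost 104, fixed 13 → total 117.
Compare {H2, H3, H4}: busing cost 104 + fixed 17 = 121.
Compare {H1, H2, H4}: busing cost 104 + fixed 18 = 122.
Compare {H1, H2, H3, H4}: busing cost 104 + fixed 22 = 126.
All other subsets cost ≥ 121. Minimum total cost: 117.

117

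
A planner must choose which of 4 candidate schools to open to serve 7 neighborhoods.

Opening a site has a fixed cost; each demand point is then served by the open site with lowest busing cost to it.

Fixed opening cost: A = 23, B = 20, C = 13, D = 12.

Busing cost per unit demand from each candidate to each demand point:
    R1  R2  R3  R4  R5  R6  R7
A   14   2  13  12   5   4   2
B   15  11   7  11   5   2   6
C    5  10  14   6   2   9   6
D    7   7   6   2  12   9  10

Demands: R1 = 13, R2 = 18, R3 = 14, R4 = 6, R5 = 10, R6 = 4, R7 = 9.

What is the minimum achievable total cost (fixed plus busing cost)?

299

Open {A, C, D}: assign each demand point to its cheapest open site.
  R1→C 13×5=65, R2→A 18×2=36, R3→D 14×6=84, R4→D 6×2=12, R5→C 10×2=20, R6→A 4×4=16, R7→A 9×2=18
  busing cost 251, fixed 48 → total 299.
Compare {A, B, C, D}: busing cost 243 + fixed 68 = 311.
Compare {A, B, C}: busing cost 281 + fixed 56 = 337.
Compare {A, D}: busing cost 307 + fixed 35 = 342.
All other subsets cost ≥ 311. Minimum total cost: 299.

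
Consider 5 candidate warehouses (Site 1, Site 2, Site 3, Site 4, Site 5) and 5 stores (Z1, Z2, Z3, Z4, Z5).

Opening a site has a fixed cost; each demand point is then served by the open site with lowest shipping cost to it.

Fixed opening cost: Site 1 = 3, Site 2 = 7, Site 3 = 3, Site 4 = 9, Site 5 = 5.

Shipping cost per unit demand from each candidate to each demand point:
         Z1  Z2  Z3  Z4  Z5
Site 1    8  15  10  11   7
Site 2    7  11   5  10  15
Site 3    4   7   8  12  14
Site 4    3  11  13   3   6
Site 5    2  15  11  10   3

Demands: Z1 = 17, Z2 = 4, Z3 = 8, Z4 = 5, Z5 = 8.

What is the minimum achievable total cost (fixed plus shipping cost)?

165

Open {Site 2, Site 3, Site 4, Site 5}: assign each demand point to its cheapest open site.
  Z1→Site 5 17×2=34, Z2→Site 3 4×7=28, Z3→Site 2 8×5=40, Z4→Site 4 5×3=15, Z5→Site 5 8×3=24
  shipping cost 141, fixed 24 → total 165.
Compare {Site 1, Site 2, Site 3, Site 4, Site 5}: shipping cost 141 + fixed 27 = 168.
Compare {Site 2, Site 4, Site 5}: shipping cost 157 + fixed 21 = 178.
Compare {Site 1, Site 2, Site 4, Site 5}: shipping cost 157 + fixed 24 = 181.
All other subsets cost ≥ 168. Minimum total cost: 165.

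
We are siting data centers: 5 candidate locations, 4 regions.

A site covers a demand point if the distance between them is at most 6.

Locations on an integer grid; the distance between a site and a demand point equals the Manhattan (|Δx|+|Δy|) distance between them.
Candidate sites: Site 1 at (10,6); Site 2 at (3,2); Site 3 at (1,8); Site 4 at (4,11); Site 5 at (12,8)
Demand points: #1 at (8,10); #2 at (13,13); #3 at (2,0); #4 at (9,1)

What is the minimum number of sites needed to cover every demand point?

Coverage sets (demand points within 6 of each site):
  Site 1: {#1, #4}
  Site 2: {#3}
  Site 3: {}
  Site 4: {#1}
  Site 5: {#1, #2}
No 2 sites suffice: every size-2 union leaves at least one demand point uncovered.
But {Site 1, Site 2, Site 5} covers everything, so the minimum is 3.

3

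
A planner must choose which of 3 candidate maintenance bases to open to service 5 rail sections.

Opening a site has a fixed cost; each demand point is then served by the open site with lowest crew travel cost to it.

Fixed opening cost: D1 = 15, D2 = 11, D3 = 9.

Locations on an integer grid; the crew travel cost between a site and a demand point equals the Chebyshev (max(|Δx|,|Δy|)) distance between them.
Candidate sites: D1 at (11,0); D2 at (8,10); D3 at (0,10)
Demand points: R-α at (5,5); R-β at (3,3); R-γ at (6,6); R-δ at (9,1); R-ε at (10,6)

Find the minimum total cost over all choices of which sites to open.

40

Open {D2}: assign each demand point to its cheapest open site.
  R-α→D2 5, R-β→D2 7, R-γ→D2 4, R-δ→D2 9, R-ε→D2 4
  crew travel cost 29, fixed 11 → total 40.
Compare {D1}: crew travel cost 28 + fixed 15 = 43.
Compare {D3}: crew travel cost 37 + fixed 9 = 46.
Compare {D1, D2}: crew travel cost 22 + fixed 26 = 48.
All other subsets cost ≥ 43. Minimum total cost: 40.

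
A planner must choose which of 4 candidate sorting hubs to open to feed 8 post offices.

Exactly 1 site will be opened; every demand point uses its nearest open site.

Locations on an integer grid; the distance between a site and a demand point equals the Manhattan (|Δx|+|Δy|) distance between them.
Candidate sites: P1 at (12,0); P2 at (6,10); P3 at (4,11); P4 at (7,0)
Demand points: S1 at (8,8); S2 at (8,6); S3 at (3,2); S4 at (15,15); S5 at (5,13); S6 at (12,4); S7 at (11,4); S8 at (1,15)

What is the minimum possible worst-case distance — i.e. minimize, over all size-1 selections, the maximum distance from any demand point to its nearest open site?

Open {P2}.
  Farthest demand point is S4 at distance 14 (to P2); all others are ≤ 14.
With {P3} the worst case is 15.
With {P4} the worst case is 23.
No size-1 selection achieves below 14.

14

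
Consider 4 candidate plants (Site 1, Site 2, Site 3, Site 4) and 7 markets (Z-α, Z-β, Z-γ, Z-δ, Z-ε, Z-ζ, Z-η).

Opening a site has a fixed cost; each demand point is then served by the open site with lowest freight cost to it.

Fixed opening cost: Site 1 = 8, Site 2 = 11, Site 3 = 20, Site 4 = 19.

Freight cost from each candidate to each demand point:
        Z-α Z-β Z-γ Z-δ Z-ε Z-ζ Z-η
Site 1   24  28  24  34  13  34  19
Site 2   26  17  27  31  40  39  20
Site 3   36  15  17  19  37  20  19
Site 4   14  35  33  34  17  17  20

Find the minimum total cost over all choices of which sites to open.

Open {Site 1, Site 3}: assign each demand point to its cheapest open site.
  Z-α→Site 1 24, Z-β→Site 3 15, Z-γ→Site 3 17, Z-δ→Site 3 19, Z-ε→Site 1 13, Z-ζ→Site 3 20, Z-η→Site 1 19
  freight cost 127, fixed 28 → total 155.
Compare {Site 3, Site 4}: freight cost 118 + fixed 39 = 157.
Compare {Site 1, Site 3, Site 4}: freight cost 114 + fixed 47 = 161.
Compare {Site 1, Site 2, Site 3}: freight cost 127 + fixed 39 = 166.
All other subsets cost ≥ 157. Minimum total cost: 155.

155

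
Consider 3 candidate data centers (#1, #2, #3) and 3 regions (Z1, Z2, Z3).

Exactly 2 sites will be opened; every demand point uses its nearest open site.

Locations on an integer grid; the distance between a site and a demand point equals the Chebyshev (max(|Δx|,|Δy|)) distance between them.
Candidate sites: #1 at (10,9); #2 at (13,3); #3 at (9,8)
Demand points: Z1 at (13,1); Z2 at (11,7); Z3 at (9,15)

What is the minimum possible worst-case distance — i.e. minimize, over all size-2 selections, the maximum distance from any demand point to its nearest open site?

Open {#1, #2}.
  Farthest demand point is Z3 at distance 6 (to #1); all others are ≤ 6.
With {#1, #3} the worst case is 7.
With {#2, #3} the worst case is 7.
No size-2 selection achieves below 6.

6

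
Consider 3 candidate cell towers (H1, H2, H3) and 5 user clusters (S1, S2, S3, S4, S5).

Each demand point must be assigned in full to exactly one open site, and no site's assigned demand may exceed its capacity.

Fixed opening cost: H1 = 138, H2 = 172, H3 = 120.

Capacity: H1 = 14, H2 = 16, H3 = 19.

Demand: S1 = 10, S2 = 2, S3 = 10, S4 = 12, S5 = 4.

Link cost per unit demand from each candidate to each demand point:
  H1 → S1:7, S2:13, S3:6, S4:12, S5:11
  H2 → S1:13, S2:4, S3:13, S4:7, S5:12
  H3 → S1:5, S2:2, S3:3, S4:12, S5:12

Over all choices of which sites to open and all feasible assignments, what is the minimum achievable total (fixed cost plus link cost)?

662

Open {H1, H2, H3}; cheapest assignment that respects the capacities:
  H1 (cap 14, load 14): S1, S5 — cost 10×7 + 4×11 = 114
  H2 (cap 16, load 12): S4 — cost 12×7 = 84
  H3 (cap 19, load 12): S2, S3 — cost 2×2 + 10×3 = 34
  Shipping 232, fixed 430 → total 662.
  Any other capacity-feasible assignment to {H1, H2, H3} ships for at least 232.
Total demand is 38 and no other set of sites has combined capacity ≥ 38, so {H1, H2, H3} is the only feasible choice of open sites. Minimum: 662.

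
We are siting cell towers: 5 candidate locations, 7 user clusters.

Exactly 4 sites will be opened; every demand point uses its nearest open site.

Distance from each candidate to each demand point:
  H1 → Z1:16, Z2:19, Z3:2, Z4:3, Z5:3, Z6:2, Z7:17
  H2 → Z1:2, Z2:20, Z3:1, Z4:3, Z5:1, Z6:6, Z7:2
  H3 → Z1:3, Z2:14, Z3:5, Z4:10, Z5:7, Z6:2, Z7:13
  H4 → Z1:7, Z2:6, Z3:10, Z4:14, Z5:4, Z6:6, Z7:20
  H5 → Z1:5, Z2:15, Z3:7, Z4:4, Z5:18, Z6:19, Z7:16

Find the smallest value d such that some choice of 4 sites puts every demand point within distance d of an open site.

Open {H1, H2, H3, H4}.
  Farthest demand point is Z2 at distance 6 (to H4); all others are ≤ 6.
With {H1, H2, H4, H5} the worst case is 6.
With {H2, H3, H4, H5} the worst case is 6.
No size-4 selection achieves below 6.

6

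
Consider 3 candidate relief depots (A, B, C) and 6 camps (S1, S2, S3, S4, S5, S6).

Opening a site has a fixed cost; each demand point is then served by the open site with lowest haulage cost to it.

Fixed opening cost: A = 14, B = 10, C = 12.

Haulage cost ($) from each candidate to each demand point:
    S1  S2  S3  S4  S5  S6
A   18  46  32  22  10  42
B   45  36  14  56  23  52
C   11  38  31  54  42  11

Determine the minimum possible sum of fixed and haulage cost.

140

Open {A, B, C}: assign each demand point to its cheapest open site.
  S1→C 11, S2→B 36, S3→B 14, S4→A 22, S5→A 10, S6→C 11
  haulage cost 104, fixed 36 → total 140.
Compare {A, C}: haulage cost 123 + fixed 26 = 149.
Compare {A, B}: haulage cost 142 + fixed 24 = 166.
Compare {B, C}: haulage cost 149 + fixed 22 = 171.
All other subsets cost ≥ 149. Minimum total cost: 140.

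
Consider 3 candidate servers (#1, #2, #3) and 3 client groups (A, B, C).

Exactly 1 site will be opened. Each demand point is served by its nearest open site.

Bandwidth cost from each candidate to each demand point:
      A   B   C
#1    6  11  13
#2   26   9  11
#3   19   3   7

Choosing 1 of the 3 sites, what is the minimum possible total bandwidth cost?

29

Open {#3}.
  A→#3 19, B→#3 3, C→#3 7  ⇒ total 29.
Compare {#1}: total 30.
Compare {#2}: total 46.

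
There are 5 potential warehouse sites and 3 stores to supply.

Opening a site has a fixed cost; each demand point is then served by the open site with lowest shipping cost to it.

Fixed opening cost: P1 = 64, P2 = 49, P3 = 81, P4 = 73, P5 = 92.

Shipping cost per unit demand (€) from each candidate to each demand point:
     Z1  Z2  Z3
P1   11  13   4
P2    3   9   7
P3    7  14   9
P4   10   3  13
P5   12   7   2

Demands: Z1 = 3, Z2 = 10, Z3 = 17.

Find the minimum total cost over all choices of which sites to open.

Open {P5}: assign each demand point to its cheapest open site.
  Z1→P5 3×12=36, Z2→P5 10×7=70, Z3→P5 17×2=34
  shipping cost 140, fixed 92 → total 232.
Compare {P2, P5}: shipping cost 113 + fixed 141 = 254.
Compare {P4, P5}: shipping cost 94 + fixed 165 = 259.
Compare {P1, P4}: shipping cost 128 + fixed 137 = 265.
All other subsets cost ≥ 254. Minimum total cost: 232.

232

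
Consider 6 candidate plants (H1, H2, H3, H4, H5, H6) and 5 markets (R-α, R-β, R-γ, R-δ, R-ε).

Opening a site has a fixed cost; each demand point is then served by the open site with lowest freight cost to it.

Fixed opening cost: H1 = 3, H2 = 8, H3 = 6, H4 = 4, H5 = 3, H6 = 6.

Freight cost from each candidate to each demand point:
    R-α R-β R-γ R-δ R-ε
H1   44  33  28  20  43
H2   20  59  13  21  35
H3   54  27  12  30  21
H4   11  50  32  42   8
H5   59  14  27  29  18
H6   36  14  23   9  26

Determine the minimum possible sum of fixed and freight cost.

70

Open {H3, H4, H6}: assign each demand point to its cheapest open site.
  R-α→H4 11, R-β→H6 14, R-γ→H3 12, R-δ→H6 9, R-ε→H4 8
  freight cost 54, fixed 16 → total 70.
Compare {H2, H4, H6}: freight cost 55 + fixed 18 = 73.
Compare {H1, H3, H4, H6}: freight cost 54 + fixed 19 = 73.
Compare {H3, H4, H5, H6}: freight cost 54 + fixed 19 = 73.
All other subsets cost ≥ 73. Minimum total cost: 70.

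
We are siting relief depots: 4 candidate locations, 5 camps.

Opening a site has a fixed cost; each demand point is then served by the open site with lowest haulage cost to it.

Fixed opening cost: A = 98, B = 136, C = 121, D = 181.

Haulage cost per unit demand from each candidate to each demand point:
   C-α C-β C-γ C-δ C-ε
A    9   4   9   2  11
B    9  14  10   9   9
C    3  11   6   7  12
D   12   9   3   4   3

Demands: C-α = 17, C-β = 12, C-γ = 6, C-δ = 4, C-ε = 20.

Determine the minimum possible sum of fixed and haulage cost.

555

Open {C, D}: assign each demand point to its cheapest open site.
  C-α→C 17×3=51, C-β→D 12×9=108, C-γ→D 6×3=18, C-δ→D 4×4=16, C-ε→D 20×3=60
  haulage cost 253, fixed 302 → total 555.
Compare {A, D}: haulage cost 287 + fixed 279 = 566.
Compare {A}: haulage cost 483 + fixed 98 = 581.
Compare {A, C}: haulage cost 363 + fixed 219 = 582.
All other subsets cost ≥ 566. Minimum total cost: 555.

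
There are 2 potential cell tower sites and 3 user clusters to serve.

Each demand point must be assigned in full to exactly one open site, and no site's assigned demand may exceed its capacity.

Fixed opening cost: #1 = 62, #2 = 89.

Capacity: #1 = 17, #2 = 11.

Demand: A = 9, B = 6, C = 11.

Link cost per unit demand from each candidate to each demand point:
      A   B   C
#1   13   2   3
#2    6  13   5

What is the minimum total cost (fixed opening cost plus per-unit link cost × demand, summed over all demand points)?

Open {#1, #2}; cheapest assignment that respects the capacities:
  #1 (cap 17, load 17): B, C — cost 6×2 + 11×3 = 45
  #2 (cap 11, load 9): A — cost 9×6 = 54
  Shipping 99, fixed 151 → total 250.
  Any other capacity-feasible assignment to {#1, #2} ships for at least 99.
Total demand is 26 and no other set of sites has combined capacity ≥ 26, so {#1, #2} is the only feasible choice of open sites. Minimum: 250.

250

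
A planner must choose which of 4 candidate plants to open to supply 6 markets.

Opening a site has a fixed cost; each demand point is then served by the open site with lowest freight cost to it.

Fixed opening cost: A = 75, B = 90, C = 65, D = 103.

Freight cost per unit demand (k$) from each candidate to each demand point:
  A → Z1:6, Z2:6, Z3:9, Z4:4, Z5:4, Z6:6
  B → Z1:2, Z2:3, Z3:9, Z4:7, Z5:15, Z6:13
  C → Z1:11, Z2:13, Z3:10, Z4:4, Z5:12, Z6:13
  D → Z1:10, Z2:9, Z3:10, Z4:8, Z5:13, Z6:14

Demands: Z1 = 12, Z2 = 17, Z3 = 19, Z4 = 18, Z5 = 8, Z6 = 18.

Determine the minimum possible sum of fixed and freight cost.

Open {A, B}: assign each demand point to its cheapest open site.
  Z1→B 12×2=24, Z2→B 17×3=51, Z3→A 19×9=171, Z4→A 18×4=72, Z5→A 8×4=32, Z6→A 18×6=108
  freight cost 458, fixed 165 → total 623.
Compare {A}: freight cost 557 + fixed 75 = 632.
Compare {A, B, C}: freight cost 458 + fixed 230 = 688.
Compare {A, C}: freight cost 557 + fixed 140 = 697.
All other subsets cost ≥ 632. Minimum total cost: 623.

623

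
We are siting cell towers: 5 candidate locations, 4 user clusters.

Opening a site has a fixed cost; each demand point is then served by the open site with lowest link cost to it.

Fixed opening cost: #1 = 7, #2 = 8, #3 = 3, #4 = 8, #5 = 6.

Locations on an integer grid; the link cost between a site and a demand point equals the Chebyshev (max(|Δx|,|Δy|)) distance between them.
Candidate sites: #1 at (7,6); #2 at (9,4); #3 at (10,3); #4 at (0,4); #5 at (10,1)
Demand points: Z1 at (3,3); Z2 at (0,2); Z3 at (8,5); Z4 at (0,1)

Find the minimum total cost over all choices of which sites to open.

Open {#3, #4}: assign each demand point to its cheapest open site.
  Z1→#4 3, Z2→#4 2, Z3→#3 2, Z4→#4 3
  link cost 10, fixed 11 → total 21.
Compare {#4}: link cost 16 + fixed 8 = 24.
Compare {#1, #4}: link cost 9 + fixed 15 = 24.
Compare {#2, #4}: link cost 9 + fixed 16 = 25.
All other subsets cost ≥ 24. Minimum total cost: 21.

21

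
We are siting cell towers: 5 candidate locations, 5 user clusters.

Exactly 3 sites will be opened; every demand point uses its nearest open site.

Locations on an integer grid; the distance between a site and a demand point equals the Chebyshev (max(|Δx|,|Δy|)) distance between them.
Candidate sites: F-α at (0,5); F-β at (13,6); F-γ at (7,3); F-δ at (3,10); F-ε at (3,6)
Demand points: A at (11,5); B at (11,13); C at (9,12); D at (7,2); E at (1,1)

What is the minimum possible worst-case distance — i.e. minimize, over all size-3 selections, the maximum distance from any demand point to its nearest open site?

Open {F-α, F-β, F-γ}.
  Farthest demand point is B at distance 7 (to F-β); all others are ≤ 7.
With {F-α, F-β, F-δ} the worst case is 7.
With {F-α, F-β, F-ε} the worst case is 7.
No size-3 selection achieves below 7.

7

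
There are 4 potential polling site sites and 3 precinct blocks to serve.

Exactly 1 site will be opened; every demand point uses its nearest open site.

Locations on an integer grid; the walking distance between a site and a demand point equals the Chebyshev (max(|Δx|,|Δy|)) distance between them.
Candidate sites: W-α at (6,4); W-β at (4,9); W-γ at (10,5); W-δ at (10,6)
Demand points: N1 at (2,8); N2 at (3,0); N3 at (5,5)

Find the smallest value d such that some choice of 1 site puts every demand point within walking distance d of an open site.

4

Open {W-α}.
  Farthest demand point is N1 at walking distance 4 (to W-α); all others are ≤ 4.
With {W-γ} the worst case is 8.
With {W-δ} the worst case is 8.
No size-1 selection achieves below 4.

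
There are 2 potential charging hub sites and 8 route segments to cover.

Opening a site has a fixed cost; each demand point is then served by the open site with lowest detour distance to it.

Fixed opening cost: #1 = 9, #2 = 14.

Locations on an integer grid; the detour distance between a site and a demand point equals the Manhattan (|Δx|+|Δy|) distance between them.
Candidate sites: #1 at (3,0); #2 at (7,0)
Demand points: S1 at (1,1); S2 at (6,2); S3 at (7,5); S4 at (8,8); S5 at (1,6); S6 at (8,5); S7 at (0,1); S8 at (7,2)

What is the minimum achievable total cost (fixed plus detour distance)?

Open {#1, #2}: assign each demand point to its cheapest open site.
  S1→#1 3, S2→#2 3, S3→#2 5, S4→#2 9, S5→#1 8, S6→#2 6, S7→#1 4, S8→#2 2
  detour distance 40, fixed 23 → total 63.
Compare {#2}: detour distance 52 + fixed 14 = 66.
Compare {#1}: detour distance 58 + fixed 9 = 67.

63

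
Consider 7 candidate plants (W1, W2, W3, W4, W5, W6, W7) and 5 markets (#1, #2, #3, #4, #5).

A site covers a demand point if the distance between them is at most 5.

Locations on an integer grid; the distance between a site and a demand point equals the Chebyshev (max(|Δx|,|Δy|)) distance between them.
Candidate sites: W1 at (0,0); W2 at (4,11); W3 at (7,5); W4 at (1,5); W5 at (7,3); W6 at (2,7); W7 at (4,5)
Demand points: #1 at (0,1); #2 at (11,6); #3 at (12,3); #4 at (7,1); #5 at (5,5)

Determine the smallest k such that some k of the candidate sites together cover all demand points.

2

Coverage sets (demand points within 5 of each site):
  W1: {#1, #5}
  W2: {}
  W3: {#2, #3, #4, #5}
  W4: {#1, #5}
  W5: {#2, #3, #4, #5}
  W6: {#5}
  W7: {#1, #4, #5}
No single site covers all 5 demand points.
But {W1, W3} covers everything, so the minimum is 2.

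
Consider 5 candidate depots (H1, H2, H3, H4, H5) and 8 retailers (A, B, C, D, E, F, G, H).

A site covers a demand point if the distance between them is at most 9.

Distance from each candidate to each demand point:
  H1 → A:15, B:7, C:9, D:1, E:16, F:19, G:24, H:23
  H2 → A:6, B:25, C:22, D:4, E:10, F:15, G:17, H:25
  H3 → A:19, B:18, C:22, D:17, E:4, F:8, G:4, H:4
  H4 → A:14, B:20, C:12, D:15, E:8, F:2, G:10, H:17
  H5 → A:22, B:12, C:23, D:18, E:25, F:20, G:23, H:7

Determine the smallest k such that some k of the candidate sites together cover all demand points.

Coverage sets (demand points within 9 of each site):
  H1: {B, C, D}
  H2: {A, D}
  H3: {E, F, G, H}
  H4: {E, F}
  H5: {H}
No 2 sites suffice: every size-2 union leaves at least one demand point uncovered.
But {H1, H2, H3} covers everything, so the minimum is 3.

3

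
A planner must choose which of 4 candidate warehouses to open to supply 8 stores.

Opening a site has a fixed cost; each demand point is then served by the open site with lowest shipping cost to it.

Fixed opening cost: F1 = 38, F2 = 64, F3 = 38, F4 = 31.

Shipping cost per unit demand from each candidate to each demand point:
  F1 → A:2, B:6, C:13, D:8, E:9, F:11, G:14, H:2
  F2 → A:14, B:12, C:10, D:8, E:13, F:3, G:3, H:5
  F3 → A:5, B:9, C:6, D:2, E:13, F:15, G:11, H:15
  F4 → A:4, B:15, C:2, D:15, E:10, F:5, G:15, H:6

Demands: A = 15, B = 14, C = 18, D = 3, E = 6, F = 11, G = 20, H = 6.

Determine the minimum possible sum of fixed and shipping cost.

466

Open {F1, F2, F4}: assign each demand point to its cheapest open site.
  A→F1 15×2=30, B→F1 14×6=84, C→F4 18×2=36, D→F1 3×8=24, E→F1 6×9=54, F→F2 11×3=33, G→F2 20×3=60, H→F1 6×2=12
  shipping cost 333, fixed 133 → total 466.
Compare {F1, F2, F3, F4}: shipping cost 315 + fixed 171 = 486.
Compare {F1, F2, F3}: shipping cost 387 + fixed 140 = 527.
Compare {F2, F3, F4}: shipping cost 411 + fixed 133 = 544.
All other subsets cost ≥ 486. Minimum total cost: 466.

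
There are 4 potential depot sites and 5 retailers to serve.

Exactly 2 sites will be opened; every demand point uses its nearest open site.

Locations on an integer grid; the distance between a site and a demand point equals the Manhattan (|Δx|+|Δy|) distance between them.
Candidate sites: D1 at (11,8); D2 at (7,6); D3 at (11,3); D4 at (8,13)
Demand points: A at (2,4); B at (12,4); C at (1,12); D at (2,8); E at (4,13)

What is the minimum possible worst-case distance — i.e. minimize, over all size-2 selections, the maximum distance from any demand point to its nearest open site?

Open {D2, D4}.
  Farthest demand point is C at distance 8 (to D4); all others are ≤ 8.
With {D3, D4} the worst case is 11.
With {D1, D2} the worst case is 12.
No size-2 selection achieves below 8.

8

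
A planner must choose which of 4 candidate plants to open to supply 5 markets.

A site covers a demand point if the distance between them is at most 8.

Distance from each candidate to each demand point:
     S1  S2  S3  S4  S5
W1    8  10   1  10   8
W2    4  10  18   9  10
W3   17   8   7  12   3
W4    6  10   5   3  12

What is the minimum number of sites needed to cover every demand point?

2

Coverage sets (demand points within 8 of each site):
  W1: {S1, S3, S5}
  W2: {S1}
  W3: {S2, S3, S5}
  W4: {S1, S3, S4}
No single site covers all 5 demand points.
But {W3, W4} covers everything, so the minimum is 2.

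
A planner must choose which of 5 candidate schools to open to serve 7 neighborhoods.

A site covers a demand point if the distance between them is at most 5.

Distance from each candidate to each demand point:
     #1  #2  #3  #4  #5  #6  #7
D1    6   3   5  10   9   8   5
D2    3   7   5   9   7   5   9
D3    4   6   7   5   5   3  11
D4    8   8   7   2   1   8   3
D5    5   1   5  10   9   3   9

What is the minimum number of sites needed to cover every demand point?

Coverage sets (demand points within 5 of each site):
  D1: {#2, #3, #7}
  D2: {#1, #3, #6}
  D3: {#1, #4, #5, #6}
  D4: {#4, #5, #7}
  D5: {#1, #2, #3, #6}
No single site covers all 7 demand points.
But {D1, D3} covers everything, so the minimum is 2.

2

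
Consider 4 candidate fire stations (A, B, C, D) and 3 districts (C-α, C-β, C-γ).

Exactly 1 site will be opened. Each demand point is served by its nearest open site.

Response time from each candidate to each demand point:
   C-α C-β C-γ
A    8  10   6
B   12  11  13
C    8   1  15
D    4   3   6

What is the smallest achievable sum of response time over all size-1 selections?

13

Open {D}.
  C-α→D 4, C-β→D 3, C-γ→D 6  ⇒ total 13.
Compare {A}: total 24.
Compare {C}: total 24.
No size-1 selection does better; minimum is 13.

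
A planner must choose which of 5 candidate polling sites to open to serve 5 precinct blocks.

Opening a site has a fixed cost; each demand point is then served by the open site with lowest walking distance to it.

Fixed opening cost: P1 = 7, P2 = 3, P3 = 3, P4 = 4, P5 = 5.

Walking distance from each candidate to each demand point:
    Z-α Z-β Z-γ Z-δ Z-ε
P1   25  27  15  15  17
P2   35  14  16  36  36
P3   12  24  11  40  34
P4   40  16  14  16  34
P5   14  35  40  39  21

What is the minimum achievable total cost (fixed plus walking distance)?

Open {P1, P2, P3}: assign each demand point to its cheapest open site.
  Z-α→P3 12, Z-β→P2 14, Z-γ→P3 11, Z-δ→P1 15, Z-ε→P1 17
  walking distance 69, fixed 13 → total 82.
Compare {P1, P3, P4}: walking distance 71 + fixed 14 = 85.
Compare {P1, P2, P3, P4}: walking distance 69 + fixed 17 = 86.
Compare {P1, P2, P3, P5}: walking distance 69 + fixed 18 = 87.
All other subsets cost ≥ 85. Minimum total cost: 82.

82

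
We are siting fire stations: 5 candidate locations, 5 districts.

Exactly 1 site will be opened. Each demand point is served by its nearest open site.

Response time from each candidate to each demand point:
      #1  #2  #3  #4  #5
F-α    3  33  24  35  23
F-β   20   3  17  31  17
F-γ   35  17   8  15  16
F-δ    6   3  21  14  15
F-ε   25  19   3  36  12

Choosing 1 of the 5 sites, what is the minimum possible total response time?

Open {F-δ}.
  #1→F-δ 6, #2→F-δ 3, #3→F-δ 21, #4→F-δ 14, #5→F-δ 15  ⇒ total 59.
Compare {F-β}: total 88.
Compare {F-γ}: total 91.
No size-1 selection does better; minimum is 59.

59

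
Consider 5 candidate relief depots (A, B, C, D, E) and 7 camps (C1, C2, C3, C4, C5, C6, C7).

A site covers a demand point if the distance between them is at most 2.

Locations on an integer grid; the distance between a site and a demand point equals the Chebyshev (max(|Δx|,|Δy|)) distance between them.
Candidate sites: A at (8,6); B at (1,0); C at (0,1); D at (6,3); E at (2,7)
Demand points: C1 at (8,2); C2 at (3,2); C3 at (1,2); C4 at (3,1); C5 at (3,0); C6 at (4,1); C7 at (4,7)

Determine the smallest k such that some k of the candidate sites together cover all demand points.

Coverage sets (demand points within 2 of each site):
  A: {}
  B: {C2, C3, C4, C5}
  C: {C3}
  D: {C1, C6}
  E: {C7}
No 2 sites suffice: every size-2 union leaves at least one demand point uncovered.
But {B, D, E} covers everything, so the minimum is 3.

3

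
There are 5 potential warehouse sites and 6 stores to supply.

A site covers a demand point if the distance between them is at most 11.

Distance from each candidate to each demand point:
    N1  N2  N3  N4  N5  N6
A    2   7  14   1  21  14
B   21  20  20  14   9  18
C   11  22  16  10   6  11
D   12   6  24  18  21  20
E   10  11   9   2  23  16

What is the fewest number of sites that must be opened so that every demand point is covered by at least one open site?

Coverage sets (demand points within 11 of each site):
  A: {N1, N2, N4}
  B: {N5}
  C: {N1, N4, N5, N6}
  D: {N2}
  E: {N1, N2, N3, N4}
No single site covers all 6 demand points.
But {C, E} covers everything, so the minimum is 2.

2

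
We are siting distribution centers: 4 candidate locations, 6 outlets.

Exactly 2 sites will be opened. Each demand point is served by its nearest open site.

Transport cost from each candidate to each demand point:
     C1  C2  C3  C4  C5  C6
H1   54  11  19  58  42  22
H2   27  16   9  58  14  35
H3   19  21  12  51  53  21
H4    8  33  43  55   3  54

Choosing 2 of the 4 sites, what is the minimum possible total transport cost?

Open {H3, H4}.
  C1→H4 8, C2→H3 21, C3→H3 12, C4→H3 51, C5→H4 3, C6→H3 21  ⇒ total 116.
Compare {H1, H4}: total 118.
Compare {H2, H4}: total 126.
No size-2 selection does better; minimum is 116.

116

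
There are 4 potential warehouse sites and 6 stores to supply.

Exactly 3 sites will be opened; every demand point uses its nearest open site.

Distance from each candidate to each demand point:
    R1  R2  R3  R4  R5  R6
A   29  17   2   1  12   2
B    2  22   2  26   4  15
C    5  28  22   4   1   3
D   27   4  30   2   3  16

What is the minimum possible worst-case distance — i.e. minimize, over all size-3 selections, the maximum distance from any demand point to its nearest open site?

Open {A, B, D}.
  Farthest demand point is R2 at distance 4 (to D); all others are ≤ 4.
With {B, C, D} the worst case is 4.
With {A, C, D} the worst case is 5.
No size-3 selection achieves below 4.

4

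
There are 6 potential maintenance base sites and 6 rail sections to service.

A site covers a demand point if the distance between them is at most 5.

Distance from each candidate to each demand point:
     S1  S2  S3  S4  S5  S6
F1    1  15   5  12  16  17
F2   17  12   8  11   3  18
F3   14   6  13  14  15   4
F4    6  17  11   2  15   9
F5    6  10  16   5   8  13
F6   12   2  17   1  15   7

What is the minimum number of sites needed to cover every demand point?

4

Coverage sets (demand points within 5 of each site):
  F1: {S1, S3}
  F2: {S5}
  F3: {S6}
  F4: {S4}
  F5: {S4}
  F6: {S2, S4}
No 3 sites suffice: every size-3 union leaves at least one demand point uncovered.
But {F1, F2, F3, F6} covers everything, so the minimum is 4.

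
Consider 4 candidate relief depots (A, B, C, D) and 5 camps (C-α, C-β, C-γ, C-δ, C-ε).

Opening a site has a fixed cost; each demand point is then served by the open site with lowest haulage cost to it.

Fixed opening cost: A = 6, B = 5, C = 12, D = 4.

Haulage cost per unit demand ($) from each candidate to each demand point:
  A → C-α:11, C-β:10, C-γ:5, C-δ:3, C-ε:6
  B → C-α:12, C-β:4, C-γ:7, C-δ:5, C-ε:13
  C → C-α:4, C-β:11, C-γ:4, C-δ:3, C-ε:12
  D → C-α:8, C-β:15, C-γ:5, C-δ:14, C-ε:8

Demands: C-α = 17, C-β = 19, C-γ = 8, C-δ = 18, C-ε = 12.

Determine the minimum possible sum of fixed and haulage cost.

325

Open {A, B, C}: assign each demand point to its cheapest open site.
  C-α→C 17×4=68, C-β→B 19×4=76, C-γ→C 8×4=32, C-δ→A 18×3=54, C-ε→A 12×6=72
  haulage cost 302, fixed 23 → total 325.
Compare {A, B, C, D}: haulage cost 302 + fixed 27 = 329.
Compare {B, C, D}: haulage cost 326 + fixed 21 = 347.
Compare {B, C}: haulage cost 374 + fixed 17 = 391.
All other subsets cost ≥ 329. Minimum total cost: 325.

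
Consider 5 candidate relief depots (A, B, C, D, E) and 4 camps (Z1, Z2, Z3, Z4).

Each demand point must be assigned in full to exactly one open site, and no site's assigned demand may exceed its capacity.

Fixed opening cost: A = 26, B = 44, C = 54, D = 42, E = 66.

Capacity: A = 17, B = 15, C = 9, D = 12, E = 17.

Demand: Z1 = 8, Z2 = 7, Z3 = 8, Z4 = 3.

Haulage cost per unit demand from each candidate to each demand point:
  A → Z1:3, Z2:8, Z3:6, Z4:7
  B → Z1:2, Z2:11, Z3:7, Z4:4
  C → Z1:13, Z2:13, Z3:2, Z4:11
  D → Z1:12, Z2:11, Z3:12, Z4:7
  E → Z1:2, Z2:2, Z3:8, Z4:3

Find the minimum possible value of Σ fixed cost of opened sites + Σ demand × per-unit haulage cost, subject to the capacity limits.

Open {A, E}; cheapest assignment that respects the capacities:
  A (cap 17, load 16): Z1, Z3 — cost 8×3 + 8×6 = 72
  E (cap 17, load 10): Z2, Z4 — cost 7×2 + 3×3 = 23
  Shipping 95, fixed 92 → total 187.
  Any other capacity-feasible assignment to {A, E} ships for at least 95.
Compare {A, B}: its best feasible assignment gives total 202.
Compare {B, E}: its best feasible assignment gives total 208.
Every other set of open sites that can feasibly serve all demand totals ≥ 202 even under its best assignment. Minimum: 187.

187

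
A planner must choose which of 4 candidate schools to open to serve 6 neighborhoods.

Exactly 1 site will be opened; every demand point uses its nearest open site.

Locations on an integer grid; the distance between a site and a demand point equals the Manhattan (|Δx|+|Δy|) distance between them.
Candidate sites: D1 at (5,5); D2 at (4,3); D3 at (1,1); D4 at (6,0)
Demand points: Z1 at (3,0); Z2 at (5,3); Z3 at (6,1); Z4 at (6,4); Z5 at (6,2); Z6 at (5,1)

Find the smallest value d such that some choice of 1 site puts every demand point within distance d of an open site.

4

Open {D2}.
  Farthest demand point is Z1 at distance 4 (to D2); all others are ≤ 4.
With {D4} the worst case is 4.
With {D1} the worst case is 7.
No size-1 selection achieves below 4.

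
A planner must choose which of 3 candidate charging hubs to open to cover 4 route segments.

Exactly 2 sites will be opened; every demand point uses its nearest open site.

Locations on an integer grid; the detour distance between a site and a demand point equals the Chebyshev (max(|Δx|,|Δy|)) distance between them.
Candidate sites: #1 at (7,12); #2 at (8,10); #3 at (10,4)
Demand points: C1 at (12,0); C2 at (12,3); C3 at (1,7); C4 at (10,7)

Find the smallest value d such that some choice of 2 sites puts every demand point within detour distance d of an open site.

Open {#1, #3}.
  Farthest demand point is C3 at detour distance 6 (to #1); all others are ≤ 6.
With {#2, #3} the worst case is 7.
With {#1, #2} the worst case is 10.
No size-2 selection achieves below 6.

6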